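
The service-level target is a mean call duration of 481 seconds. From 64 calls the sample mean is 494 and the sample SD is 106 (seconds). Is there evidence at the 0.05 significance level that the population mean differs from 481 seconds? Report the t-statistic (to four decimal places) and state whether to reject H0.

t = 0.9811; fail to reject H0

H0: μ = 481; H1: μ ≠ 481 (one-sample t-test, two-sided).
t = (x̄ − μ₀)/(s/√n) = (494 − 481)/(106/√64) = 0.9811
df = n − 1 = 63
Two-sided p-value ≈ 0.330
Since p ≈ 0.330 > α = 0.05, fail to reject H0; the data do not provide sufficient evidence against H0.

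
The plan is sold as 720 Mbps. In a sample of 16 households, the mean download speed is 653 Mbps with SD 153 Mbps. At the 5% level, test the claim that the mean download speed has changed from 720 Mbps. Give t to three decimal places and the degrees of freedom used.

H0: μ = 720; H1: μ ≠ 720 (one-sample t-test, two-sided).
t = (x̄ − μ₀)/(s/√n) = (653 − 720)/(153/√16) = -1.752
df = n − 1 = 15
Two-sided p-value ≈ 0.1003
Since p ≈ 0.1003 > α = 0.05, fail to reject H0; the evidence is not statistically significant.

t = -1.752, df = 15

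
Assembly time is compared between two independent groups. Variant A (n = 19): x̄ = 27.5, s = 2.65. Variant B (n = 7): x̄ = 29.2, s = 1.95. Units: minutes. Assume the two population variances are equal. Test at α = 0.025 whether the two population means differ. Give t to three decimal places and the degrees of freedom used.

Let group 1 = variant A, group 2 = variant B. H0: μ_1 = μ_2; H1: μ_1 ≠ μ_2 (two-sample pooled-variance t-test, two-sided).
s_p² = [(19−1)·2.65² + (7−1)·1.95²]/(19+7−2) = 6.2175
t = (27.5 − 29.2)/√[6.2175·(1/19 + 1/7)] = -1.542
df = n₁ + n₂ − 2 = 24
Two-sided p-value ≈ 0.136
Since p ≈ 0.136 > α = 0.025, fail to reject H0; the data do not provide sufficient evidence against H0.

t = -1.542, df = 24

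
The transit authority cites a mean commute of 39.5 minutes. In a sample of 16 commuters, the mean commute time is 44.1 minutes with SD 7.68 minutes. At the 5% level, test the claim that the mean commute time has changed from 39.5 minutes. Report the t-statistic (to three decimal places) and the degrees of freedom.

t = 2.396, df = 15

H0: μ = 39.5; H1: μ ≠ 39.5 (one-sample t-test, two-sided).
t = (x̄ − μ₀)/(s/√n) = (44.1 − 39.5)/(7.68/√16) = 2.396
df = n − 1 = 15
Two-sided p-value ≈ 0.0301
Since p ≈ 0.0301 < α = 0.05, reject H0; the evidence is statistically significant.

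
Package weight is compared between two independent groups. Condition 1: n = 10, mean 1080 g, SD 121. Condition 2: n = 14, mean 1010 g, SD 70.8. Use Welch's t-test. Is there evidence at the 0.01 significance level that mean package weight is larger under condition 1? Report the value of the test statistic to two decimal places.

1.64

Let group 1 = condition 1, group 2 = condition 2. H0: μ_1 = μ_2; H1: μ_1 > μ_2 (Welch's two-sample t-test, right-tailed).
t = (x̄_1 − x̄_2)/√(s_1²/n_1 + s_2²/n_2) = (1080 − 1010)/√(121²/10 + 70.8²/14) = 1.64
Welch–Satterthwaite df ≈ 13.39
p-value = P(T ≥ 1.64) ≈ 0.062
Since p ≈ 0.062 > α = 0.01, fail to reject H0; the evidence is not statistically significant.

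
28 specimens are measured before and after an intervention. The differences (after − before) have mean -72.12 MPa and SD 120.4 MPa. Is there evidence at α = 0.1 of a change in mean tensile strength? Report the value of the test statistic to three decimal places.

-3.170

H0: μ_d = 0; H1: μ_d ≠ 0 (paired t-test on the differences, two-sided).
t = d̄/(s_d/√n) = -72.12/(120.4/√28) = -3.170
df = n − 1 = 27
Two-sided p-value ≈ 0.004
Since p ≈ 0.004 < α = 0.1, reject H0; the data support H1.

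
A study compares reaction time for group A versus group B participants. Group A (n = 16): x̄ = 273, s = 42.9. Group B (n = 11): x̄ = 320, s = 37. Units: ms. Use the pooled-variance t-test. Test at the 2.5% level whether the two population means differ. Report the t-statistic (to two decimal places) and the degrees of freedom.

t = -2.95, df = 25

Let group 1 = group A, group 2 = group B. H0: μ_1 = μ_2; H1: μ_1 ≠ μ_2 (two-sample pooled-variance t-test, two-sided).
s_p² = [(16−1)·42.9² + (11−1)·37²]/(16+11−2) = 1651.85
t = (273 − 320)/√[1651.85·(1/16 + 1/11)] = -2.95
df = n₁ + n₂ − 2 = 25
Two-sided p-value ≈ 0.0068
Since p ≈ 0.0068 < α = 0.025, reject H0; the data support H1.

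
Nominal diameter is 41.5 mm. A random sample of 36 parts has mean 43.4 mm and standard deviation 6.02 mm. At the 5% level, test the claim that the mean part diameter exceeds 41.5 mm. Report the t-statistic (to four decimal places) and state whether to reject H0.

H0: μ = 41.5; H1: μ > 41.5 (one-sample t-test, right-tailed).
t = (x̄ − μ₀)/(s/√n) = (43.4 − 41.5)/(6.02/√36) = 1.8937
df = n − 1 = 35
p-value = P(T ≥ 1.8937) ≈ 0.033
Since p ≈ 0.033 < α = 0.05, reject H0; the data support H1.

t = 1.8937; reject H0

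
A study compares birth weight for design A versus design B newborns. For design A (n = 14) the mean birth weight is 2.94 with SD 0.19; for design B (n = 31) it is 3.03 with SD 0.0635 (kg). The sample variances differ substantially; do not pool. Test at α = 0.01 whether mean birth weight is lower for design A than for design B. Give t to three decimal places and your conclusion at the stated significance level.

t = -1.729; fail to reject H0

Let group 1 = design A, group 2 = design B. H0: μ_1 = μ_2; H1: μ_1 < μ_2 (Welch's two-sample t-test, left-tailed).
t = (x̄_1 − x̄_2)/√(s_1²/n_1 + s_2²/n_2) = (2.94 − 3.03)/√(0.19²/14 + 0.0635²/31) = -1.729
Welch–Satterthwaite df ≈ 14.33
p-value = P(T ≤ -1.729) ≈ 0.053
Since p ≈ 0.053 > α = 0.01, fail to reject H0; the data do not provide sufficient evidence against H0.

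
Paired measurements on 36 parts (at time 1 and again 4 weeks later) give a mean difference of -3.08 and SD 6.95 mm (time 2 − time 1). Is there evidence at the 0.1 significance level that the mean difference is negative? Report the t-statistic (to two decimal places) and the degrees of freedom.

t = -2.66, df = 35

H0: μ_d = 0; H1: μ_d < 0 (paired t-test on the differences, left-tailed).
t = d̄/(s_d/√n) = -3.08/(6.95/√36) = -2.66
df = n − 1 = 35
p-value = P(T ≤ -2.66) ≈ 0.0059
Since p ≈ 0.0059 < α = 0.1, reject H0; the data support H1.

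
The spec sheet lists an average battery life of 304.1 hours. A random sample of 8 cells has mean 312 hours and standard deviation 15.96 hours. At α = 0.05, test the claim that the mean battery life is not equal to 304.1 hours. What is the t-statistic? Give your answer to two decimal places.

H0: μ = 304.1; H1: μ ≠ 304.1 (one-sample t-test, two-sided).
t = (x̄ − μ₀)/(s/√n) = (312 − 304.1)/(15.96/√8) = 1.40
df = n − 1 = 7
Two-sided p-value ≈ 0.204
Since p ≈ 0.204 > α = 0.05, fail to reject H0; the data do not provide sufficient evidence against H0.

1.40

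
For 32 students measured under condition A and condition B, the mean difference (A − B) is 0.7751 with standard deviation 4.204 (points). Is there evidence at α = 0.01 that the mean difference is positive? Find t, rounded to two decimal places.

1.04

H0: μ_d = 0; H1: μ_d > 0 (paired t-test on the differences, right-tailed).
t = d̄/(s_d/√n) = 0.7751/(4.204/√32) = 1.04
df = n − 1 = 31
p-value = P(T ≥ 1.04) ≈ 0.153
Since p ≈ 0.153 > α = 0.01, fail to reject H0; the data do not provide sufficient evidence against H0.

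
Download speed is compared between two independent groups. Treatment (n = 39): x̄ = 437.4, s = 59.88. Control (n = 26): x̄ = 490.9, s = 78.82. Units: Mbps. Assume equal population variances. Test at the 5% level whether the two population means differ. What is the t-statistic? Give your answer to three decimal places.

Let group 1 = treatment, group 2 = control. H0: μ_1 = μ_2; H1: μ_1 ≠ μ_2 (two-sample pooled-variance t-test, two-sided).
s_p² = [(39−1)·59.88² + (26−1)·78.82²]/(39+26−2) = 4628.07
t = (437.4 − 490.9)/√[4628.07·(1/39 + 1/26)] = -3.106
df = n₁ + n₂ − 2 = 63
Two-sided p-value ≈ 0.0028
Since p ≈ 0.0028 < α = 0.05, reject H0; the evidence is statistically significant.

-3.106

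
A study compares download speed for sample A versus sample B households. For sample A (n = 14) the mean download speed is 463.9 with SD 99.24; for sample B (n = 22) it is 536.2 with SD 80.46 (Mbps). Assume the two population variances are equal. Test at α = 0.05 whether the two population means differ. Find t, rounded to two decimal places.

Let group 1 = sample A, group 2 = sample B. H0: μ_1 = μ_2; H1: μ_1 ≠ μ_2 (two-sample pooled-variance t-test, two-sided).
s_p² = [(14−1)·99.24² + (22−1)·80.46²]/(14+22−2) = 7764.16
t = (463.9 − 536.2)/√[7764.16·(1/14 + 1/22)] = -2.40
df = n₁ + n₂ − 2 = 34
Two-sided p-value ≈ 0.022
Since p ≈ 0.022 < α = 0.05, reject H0; the evidence is statistically significant.

-2.40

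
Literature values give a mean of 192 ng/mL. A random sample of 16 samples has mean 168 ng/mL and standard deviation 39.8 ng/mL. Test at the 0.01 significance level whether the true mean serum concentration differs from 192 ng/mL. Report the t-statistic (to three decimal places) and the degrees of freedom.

t = -2.412, df = 15

H0: μ = 192; H1: μ ≠ 192 (one-sample t-test, two-sided).
t = (x̄ − μ₀)/(s/√n) = (168 − 192)/(39.8/√16) = -2.412
df = n − 1 = 15
Two-sided p-value ≈ 0.0291
Since p ≈ 0.0291 > α = 0.01, fail to reject H0; the data do not provide sufficient evidence against H0.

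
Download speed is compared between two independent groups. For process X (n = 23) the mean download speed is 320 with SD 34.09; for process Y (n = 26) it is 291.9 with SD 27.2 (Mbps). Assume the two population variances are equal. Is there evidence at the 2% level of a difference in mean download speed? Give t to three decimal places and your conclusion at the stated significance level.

Let group 1 = process X, group 2 = process Y. H0: μ_1 = μ_2; H1: μ_1 ≠ μ_2 (two-sample pooled-variance t-test, two-sided).
s_p² = [(23−1)·34.09² + (26−1)·27.2²]/(23+26−2) = 937.507
t = (320 − 291.9)/√[937.507·(1/23 + 1/26)] = 3.206
df = n₁ + n₂ − 2 = 47
Two-sided p-value ≈ 0.002
Since p ≈ 0.002 < α = 0.02, reject H0; the evidence is statistically significant.

t = 3.206; reject H0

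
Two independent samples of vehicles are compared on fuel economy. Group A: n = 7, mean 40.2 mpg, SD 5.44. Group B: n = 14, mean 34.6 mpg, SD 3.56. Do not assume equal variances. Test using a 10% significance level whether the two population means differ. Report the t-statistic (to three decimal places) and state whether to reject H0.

Let group 1 = group A, group 2 = group B. H0: μ_1 = μ_2; H1: μ_1 ≠ μ_2 (Welch's two-sample t-test, two-sided).
t = (x̄_1 − x̄_2)/√(s_1²/n_1 + s_2²/n_2) = (40.2 − 34.6)/√(5.44²/7 + 3.56²/14) = 2.472
Welch–Satterthwaite df ≈ 8.66
Two-sided p-value ≈ 0.0364
Since p ≈ 0.0364 < α = 0.1, reject H0; the data support H1.

t = 2.472; reject H0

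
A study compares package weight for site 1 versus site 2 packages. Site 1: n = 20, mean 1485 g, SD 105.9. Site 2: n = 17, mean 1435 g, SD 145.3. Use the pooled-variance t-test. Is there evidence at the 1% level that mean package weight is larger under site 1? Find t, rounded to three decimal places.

Let group 1 = site 1, group 2 = site 2. H0: μ_1 = μ_2; H1: μ_1 > μ_2 (two-sample pooled-variance t-test, right-tailed).
s_p² = [(20−1)·105.9² + (17−1)·145.3²]/(20+17−2) = 15739.3
t = (1485 − 1435)/√[15739.3·(1/20 + 1/17)] = 1.208
df = n₁ + n₂ − 2 = 35
p-value = P(T ≥ 1.208) ≈ 0.1175
Since p ≈ 0.1175 > α = 0.01, fail to reject H0; the data do not provide sufficient evidence against H0.

1.208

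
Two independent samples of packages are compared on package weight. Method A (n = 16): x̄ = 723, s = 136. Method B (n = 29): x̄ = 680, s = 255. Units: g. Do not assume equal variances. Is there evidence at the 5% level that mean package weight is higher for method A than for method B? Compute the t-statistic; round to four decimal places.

0.7376

Let group 1 = method A, group 2 = method B. H0: μ_1 = μ_2; H1: μ_1 > μ_2 (Welch's two-sample t-test, right-tailed).
t = (x̄_1 − x̄_2)/√(s_1²/n_1 + s_2²/n_2) = (723 − 680)/√(136²/16 + 255²/29) = 0.7376
Welch–Satterthwaite df ≈ 42.99
p-value = P(T ≥ 0.7376) ≈ 0.232
Since p ≈ 0.232 > α = 0.05, fail to reject H0; the data do not provide sufficient evidence against H0.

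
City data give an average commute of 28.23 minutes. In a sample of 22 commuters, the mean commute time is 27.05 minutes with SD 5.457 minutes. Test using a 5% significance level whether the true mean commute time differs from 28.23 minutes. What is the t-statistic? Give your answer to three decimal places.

-1.014

H0: μ = 28.23; H1: μ ≠ 28.23 (one-sample t-test, two-sided).
t = (x̄ − μ₀)/(s/√n) = (27.05 − 28.23)/(5.457/√22) = -1.014
df = n − 1 = 21
Two-sided p-value ≈ 0.322
Since p ≈ 0.322 > α = 0.05, fail to reject H0; the evidence is not statistically significant.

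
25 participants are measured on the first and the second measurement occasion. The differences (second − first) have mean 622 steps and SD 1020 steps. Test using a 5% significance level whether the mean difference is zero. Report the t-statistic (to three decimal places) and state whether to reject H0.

t = 3.049; reject H0

H0: μ_d = 0; H1: μ_d ≠ 0 (paired t-test on the differences, two-sided).
t = d̄/(s_d/√n) = 622/(1020/√25) = 3.049
df = n − 1 = 24
Two-sided p-value ≈ 0.0055
Since p ≈ 0.0055 < α = 0.05, reject H0; the evidence is statistically significant.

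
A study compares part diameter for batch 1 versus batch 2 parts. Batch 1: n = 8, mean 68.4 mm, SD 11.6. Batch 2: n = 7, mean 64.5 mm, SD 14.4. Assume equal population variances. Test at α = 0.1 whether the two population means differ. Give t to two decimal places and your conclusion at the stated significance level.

Let group 1 = batch 1, group 2 = batch 2. H0: μ_1 = μ_2; H1: μ_1 ≠ μ_2 (two-sample pooled-variance t-test, two-sided).
s_p² = [(8−1)·11.6² + (7−1)·14.4²]/(8+7−2) = 168.16
t = (68.4 − 64.5)/√[168.16·(1/8 + 1/7)] = 0.58
df = n₁ + n₂ − 2 = 13
Two-sided p-value ≈ 0.571
Since p ≈ 0.571 > α = 0.1, fail to reject H0; the evidence is not statistically significant.

t = 0.58; fail to reject H0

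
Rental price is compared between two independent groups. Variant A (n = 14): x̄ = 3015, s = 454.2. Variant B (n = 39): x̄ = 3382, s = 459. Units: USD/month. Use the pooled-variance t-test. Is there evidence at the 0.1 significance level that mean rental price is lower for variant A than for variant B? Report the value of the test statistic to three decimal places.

Let group 1 = variant A, group 2 = variant B. H0: μ_1 = μ_2; H1: μ_1 < μ_2 (two-sample pooled-variance t-test, left-tailed).
s_p² = [(14−1)·454.2² + (39−1)·459²]/(14+39−2) = 209564
t = (3015 − 3382)/√[209564·(1/14 + 1/39)] = -2.573
df = n₁ + n₂ − 2 = 51
p-value = P(T ≤ -2.573) ≈ 0.007
Since p ≈ 0.007 < α = 0.1, reject H0; the data support H1.

-2.573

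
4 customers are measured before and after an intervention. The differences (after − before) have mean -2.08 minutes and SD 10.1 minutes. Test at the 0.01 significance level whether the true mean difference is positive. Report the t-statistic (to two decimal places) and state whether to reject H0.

H0: μ_d = 0; H1: μ_d > 0 (paired t-test on the differences, right-tailed).
t = d̄/(s_d/√n) = -2.08/(10.1/√4) = -0.41
df = n − 1 = 3
p-value = P(T ≥ -0.41) ≈ 0.646
Since p ≈ 0.646 > α = 0.01, fail to reject H0; the evidence is not statistically significant.

t = -0.41; fail to reject H0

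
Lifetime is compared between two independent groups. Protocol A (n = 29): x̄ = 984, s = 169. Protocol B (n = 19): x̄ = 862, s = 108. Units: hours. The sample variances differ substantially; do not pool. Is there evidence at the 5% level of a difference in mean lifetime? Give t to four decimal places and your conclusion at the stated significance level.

Let group 1 = protocol A, group 2 = protocol B. H0: μ_1 = μ_2; H1: μ_1 ≠ μ_2 (Welch's two-sample t-test, two-sided).
t = (x̄_1 − x̄_2)/√(s_1²/n_1 + s_2²/n_2) = (984 − 862)/√(169²/29 + 108²/19) = 3.0512
Welch–Satterthwaite df ≈ 45.99
Two-sided p-value ≈ 0.0038
Since p ≈ 0.0038 < α = 0.05, reject H0; the data support H1.

t = 3.0512; reject H0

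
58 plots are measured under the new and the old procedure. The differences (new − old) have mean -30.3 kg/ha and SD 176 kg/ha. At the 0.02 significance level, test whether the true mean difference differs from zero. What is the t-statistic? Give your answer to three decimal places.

-1.311

H0: μ_d = 0; H1: μ_d ≠ 0 (paired t-test on the differences, two-sided).
t = d̄/(s_d/√n) = -30.3/(176/√58) = -1.311
df = n − 1 = 57
Two-sided p-value ≈ 0.1951
Since p ≈ 0.1951 > α = 0.02, fail to reject H0; the data do not provide sufficient evidence against H0.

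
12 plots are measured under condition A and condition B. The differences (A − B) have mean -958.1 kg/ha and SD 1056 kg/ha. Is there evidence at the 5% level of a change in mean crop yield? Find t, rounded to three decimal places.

H0: μ_d = 0; H1: μ_d ≠ 0 (paired t-test on the differences, two-sided).
t = d̄/(s_d/√n) = -958.1/(1056/√12) = -3.143
df = n − 1 = 11
Two-sided p-value ≈ 0.009
Since p ≈ 0.009 < α = 0.05, reject H0; the evidence is statistically significant.

-3.143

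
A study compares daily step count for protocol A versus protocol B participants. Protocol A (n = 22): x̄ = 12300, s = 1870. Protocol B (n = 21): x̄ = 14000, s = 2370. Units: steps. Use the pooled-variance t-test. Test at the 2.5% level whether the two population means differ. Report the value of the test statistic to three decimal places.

-2.618

Let group 1 = protocol A, group 2 = protocol B. H0: μ_1 = μ_2; H1: μ_1 ≠ μ_2 (two-sample pooled-variance t-test, two-sided).
s_p² = [(22−1)·1870² + (21−1)·2370²]/(22+21−2) = 4531050
t = (12300 − 14000)/√[4531050·(1/22 + 1/21)] = -2.618
df = n₁ + n₂ − 2 = 41
Two-sided p-value ≈ 0.0123
Since p ≈ 0.0123 < α = 0.025, reject H0; the evidence is statistically significant.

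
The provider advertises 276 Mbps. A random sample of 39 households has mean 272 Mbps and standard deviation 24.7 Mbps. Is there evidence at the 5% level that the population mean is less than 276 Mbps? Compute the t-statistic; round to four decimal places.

H0: μ = 276; H1: μ < 276 (one-sample t-test, left-tailed).
t = (x̄ − μ₀)/(s/√n) = (272 − 276)/(24.7/√39) = -1.0113
df = n − 1 = 38
p-value = P(T ≤ -1.0113) ≈ 0.159
Since p ≈ 0.159 > α = 0.05, fail to reject H0; the data do not provide sufficient evidence against H0.

-1.0113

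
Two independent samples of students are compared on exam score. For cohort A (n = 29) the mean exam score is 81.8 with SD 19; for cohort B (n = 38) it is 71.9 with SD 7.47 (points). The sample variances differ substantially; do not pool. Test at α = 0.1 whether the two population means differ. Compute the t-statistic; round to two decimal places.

Let group 1 = cohort A, group 2 = cohort B. H0: μ_1 = μ_2; H1: μ_1 ≠ μ_2 (Welch's two-sample t-test, two-sided).
t = (x̄_1 − x̄_2)/√(s_1²/n_1 + s_2²/n_2) = (81.8 − 71.9)/√(19²/29 + 7.47²/38) = 2.65
Welch–Satterthwaite df ≈ 34.63
Two-sided p-value ≈ 0.012
Since p ≈ 0.012 < α = 0.1, reject H0; the data support H1.

2.65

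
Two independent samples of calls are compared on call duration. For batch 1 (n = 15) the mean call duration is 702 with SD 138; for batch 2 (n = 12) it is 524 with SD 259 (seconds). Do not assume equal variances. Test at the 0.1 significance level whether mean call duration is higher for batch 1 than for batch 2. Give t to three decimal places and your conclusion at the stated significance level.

t = 2.149; reject H0

Let group 1 = batch 1, group 2 = batch 2. H0: μ_1 = μ_2; H1: μ_1 > μ_2 (Welch's two-sample t-test, right-tailed).
t = (x̄_1 − x̄_2)/√(s_1²/n_1 + s_2²/n_2) = (702 − 524)/√(138²/15 + 259²/12) = 2.149
Welch–Satterthwaite df ≈ 15.92
p-value = P(T ≥ 2.149) ≈ 0.0237
Since p ≈ 0.0237 < α = 0.1, reject H0; the data support H1.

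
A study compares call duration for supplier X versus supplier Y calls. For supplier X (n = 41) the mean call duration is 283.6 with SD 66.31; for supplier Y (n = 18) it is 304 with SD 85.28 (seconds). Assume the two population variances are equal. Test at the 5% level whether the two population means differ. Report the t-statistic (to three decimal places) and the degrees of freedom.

t = -0.995, df = 57

Let group 1 = supplier X, group 2 = supplier Y. H0: μ_1 = μ_2; H1: μ_1 ≠ μ_2 (two-sample pooled-variance t-test, two-sided).
s_p² = [(41−1)·66.31² + (18−1)·85.28²]/(41+18−2) = 5254.67
t = (283.6 − 304)/√[5254.67·(1/41 + 1/18)] = -0.995
df = n₁ + n₂ − 2 = 57
Two-sided p-value ≈ 0.324
Since p ≈ 0.324 > α = 0.05, fail to reject H0; the evidence is not statistically significant.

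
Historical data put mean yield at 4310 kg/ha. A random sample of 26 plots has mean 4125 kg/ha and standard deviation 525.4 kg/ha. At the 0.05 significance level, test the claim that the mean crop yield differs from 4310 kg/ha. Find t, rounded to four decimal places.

H0: μ = 4310; H1: μ ≠ 4310 (one-sample t-test, two-sided).
t = (x̄ − μ₀)/(s/√n) = (4125 − 4310)/(525.4/√26) = -1.7954
df = n − 1 = 25
Two-sided p-value ≈ 0.0847
Since p ≈ 0.0847 > α = 0.05, fail to reject H0; the data do not provide sufficient evidence against H0.

-1.7954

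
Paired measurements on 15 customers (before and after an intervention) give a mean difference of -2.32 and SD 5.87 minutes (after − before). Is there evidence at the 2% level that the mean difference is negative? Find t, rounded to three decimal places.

-1.531

H0: μ_d = 0; H1: μ_d < 0 (paired t-test on the differences, left-tailed).
t = d̄/(s_d/√n) = -2.32/(5.87/√15) = -1.531
df = n − 1 = 14
p-value = P(T ≤ -1.531) ≈ 0.0741
Since p ≈ 0.0741 > α = 0.02, fail to reject H0; the evidence is not statistically significant.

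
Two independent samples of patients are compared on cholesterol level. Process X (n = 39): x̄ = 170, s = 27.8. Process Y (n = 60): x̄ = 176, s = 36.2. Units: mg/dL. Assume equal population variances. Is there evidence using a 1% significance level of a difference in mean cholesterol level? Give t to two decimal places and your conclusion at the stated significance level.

t = -0.88; fail to reject H0

Let group 1 = process X, group 2 = process Y. H0: μ_1 = μ_2; H1: μ_1 ≠ μ_2 (two-sample pooled-variance t-test, two-sided).
s_p² = [(39−1)·27.8² + (60−1)·36.2²]/(39+60−2) = 1099.83
t = (170 − 176)/√[1099.83·(1/39 + 1/60)] = -0.88
df = n₁ + n₂ − 2 = 97
Two-sided p-value ≈ 0.3813
Since p ≈ 0.3813 > α = 0.01, fail to reject H0; the evidence is not statistically significant.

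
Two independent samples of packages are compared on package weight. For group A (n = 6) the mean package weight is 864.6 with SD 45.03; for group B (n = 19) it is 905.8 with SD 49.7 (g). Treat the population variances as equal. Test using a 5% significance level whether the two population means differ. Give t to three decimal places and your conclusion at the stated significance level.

Let group 1 = group A, group 2 = group B. H0: μ_1 = μ_2; H1: μ_1 ≠ μ_2 (two-sample pooled-variance t-test, two-sided).
s_p² = [(6−1)·45.03² + (19−1)·49.7²]/(6+19−2) = 2373.92
t = (864.6 − 905.8)/√[2373.92·(1/6 + 1/19)] = -1.806
df = n₁ + n₂ − 2 = 23
Two-sided p-value ≈ 0.0841
Since p ≈ 0.0841 > α = 0.05, fail to reject H0; the evidence is not statistically significant.

t = -1.806; fail to reject H0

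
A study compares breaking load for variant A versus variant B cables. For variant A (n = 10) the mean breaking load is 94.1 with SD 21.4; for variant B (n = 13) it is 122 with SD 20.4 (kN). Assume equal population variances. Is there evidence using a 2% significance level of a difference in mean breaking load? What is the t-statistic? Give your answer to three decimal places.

Let group 1 = variant A, group 2 = variant B. H0: μ_1 = μ_2; H1: μ_1 ≠ μ_2 (two-sample pooled-variance t-test, two-sided).
s_p² = [(10−1)·21.4² + (13−1)·20.4²]/(10+13−2) = 434.074
t = (94.1 − 122)/√[434.074·(1/10 + 1/13)] = -3.184
df = n₁ + n₂ − 2 = 21
Two-sided p-value ≈ 0.004
Since p ≈ 0.004 < α = 0.02, reject H0; the data support H1.

-3.184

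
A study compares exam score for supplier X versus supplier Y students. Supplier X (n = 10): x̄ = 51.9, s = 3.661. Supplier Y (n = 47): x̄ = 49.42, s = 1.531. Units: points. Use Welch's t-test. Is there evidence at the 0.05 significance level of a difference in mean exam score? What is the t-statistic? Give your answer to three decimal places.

Let group 1 = supplier X, group 2 = supplier Y. H0: μ_1 = μ_2; H1: μ_1 ≠ μ_2 (Welch's two-sample t-test, two-sided).
t = (x̄_1 − x̄_2)/√(s_1²/n_1 + s_2²/n_2) = (51.9 − 49.42)/√(3.661²/10 + 1.531²/47) = 2.103
Welch–Satterthwaite df ≈ 9.68
Two-sided p-value ≈ 0.063
Since p ≈ 0.063 > α = 0.05, fail to reject H0; the data do not provide sufficient evidence against H0.

2.103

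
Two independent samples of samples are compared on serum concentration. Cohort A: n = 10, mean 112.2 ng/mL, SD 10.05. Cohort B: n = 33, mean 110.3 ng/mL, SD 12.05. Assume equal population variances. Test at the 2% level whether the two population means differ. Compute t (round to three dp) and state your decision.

t = 0.452; fail to reject H0

Let group 1 = cohort A, group 2 = cohort B. H0: μ_1 = μ_2; H1: μ_1 ≠ μ_2 (two-sample pooled-variance t-test, two-sided).
s_p² = [(10−1)·10.05² + (33−1)·12.05²]/(10+33−2) = 135.5
t = (112.2 − 110.3)/√[135.5·(1/10 + 1/33)] = 0.452
df = n₁ + n₂ − 2 = 41
Two-sided p-value ≈ 0.654
Since p ≈ 0.654 > α = 0.02, fail to reject H0; the evidence is not statistically significant.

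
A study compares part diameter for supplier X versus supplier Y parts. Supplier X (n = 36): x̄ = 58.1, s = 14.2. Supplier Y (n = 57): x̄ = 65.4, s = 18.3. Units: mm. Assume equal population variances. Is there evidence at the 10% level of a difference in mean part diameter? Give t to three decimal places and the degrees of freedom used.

t = -2.036, df = 91

Let group 1 = supplier X, group 2 = supplier Y. H0: μ_1 = μ_2; H1: μ_1 ≠ μ_2 (two-sample pooled-variance t-test, two-sided).
s_p² = [(36−1)·14.2² + (57−1)·18.3²]/(36+57−2) = 283.64
t = (58.1 − 65.4)/√[283.64·(1/36 + 1/57)] = -2.036
df = n₁ + n₂ − 2 = 91
Two-sided p-value ≈ 0.0447
Since p ≈ 0.0447 < α = 0.1, reject H0; the evidence is statistically significant.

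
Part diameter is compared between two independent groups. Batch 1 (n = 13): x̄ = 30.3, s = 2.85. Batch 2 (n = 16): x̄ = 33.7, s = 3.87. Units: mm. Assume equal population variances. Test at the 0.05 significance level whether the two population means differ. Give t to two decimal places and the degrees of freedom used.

t = -2.64, df = 27

Let group 1 = batch 1, group 2 = batch 2. H0: μ_1 = μ_2; H1: μ_1 ≠ μ_2 (two-sample pooled-variance t-test, two-sided).
s_p² = [(13−1)·2.85² + (16−1)·3.87²]/(13+16−2) = 11.9305
t = (30.3 − 33.7)/√[11.9305·(1/13 + 1/16)] = -2.64
df = n₁ + n₂ − 2 = 27
Two-sided p-value ≈ 0.0137
Since p ≈ 0.0137 < α = 0.05, reject H0; the data support H1.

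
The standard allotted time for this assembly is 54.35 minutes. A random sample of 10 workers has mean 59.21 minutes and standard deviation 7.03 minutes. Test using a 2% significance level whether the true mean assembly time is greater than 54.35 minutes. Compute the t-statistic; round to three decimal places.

H0: μ = 54.35; H1: μ > 54.35 (one-sample t-test, right-tailed).
t = (x̄ − μ₀)/(s/√n) = (59.21 − 54.35)/(7.03/√10) = 2.186
df = n − 1 = 9
p-value = P(T ≥ 2.186) ≈ 0.0283
Since p ≈ 0.0283 > α = 0.02, fail to reject H0; the data do not provide sufficient evidence against H0.

2.186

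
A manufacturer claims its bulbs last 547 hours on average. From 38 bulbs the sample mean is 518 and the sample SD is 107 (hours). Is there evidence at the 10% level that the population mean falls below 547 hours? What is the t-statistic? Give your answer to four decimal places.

H0: μ = 547; H1: μ < 547 (one-sample t-test, left-tailed).
t = (x̄ − μ₀)/(s/√n) = (518 − 547)/(107/√38) = -1.6707
df = n − 1 = 37
p-value = P(T ≤ -1.6707) ≈ 0.0516
Since p ≈ 0.0516 < α = 0.1, reject H0; the evidence is statistically significant.

-1.6707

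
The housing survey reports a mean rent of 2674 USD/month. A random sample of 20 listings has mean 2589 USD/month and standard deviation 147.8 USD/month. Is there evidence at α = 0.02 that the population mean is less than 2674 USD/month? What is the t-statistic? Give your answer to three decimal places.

-2.572

H0: μ = 2674; H1: μ < 2674 (one-sample t-test, left-tailed).
t = (x̄ − μ₀)/(s/√n) = (2589 − 2674)/(147.8/√20) = -2.572
df = n − 1 = 19
p-value = P(T ≤ -2.572) ≈ 0.009
Since p ≈ 0.009 < α = 0.02, reject H0; the data support H1.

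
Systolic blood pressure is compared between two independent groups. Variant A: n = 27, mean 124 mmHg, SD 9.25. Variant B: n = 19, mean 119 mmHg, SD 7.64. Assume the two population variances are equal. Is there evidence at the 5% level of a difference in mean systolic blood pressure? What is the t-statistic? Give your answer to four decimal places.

1.9353

Let group 1 = variant A, group 2 = variant B. H0: μ_1 = μ_2; H1: μ_1 ≠ μ_2 (two-sample pooled-variance t-test, two-sided).
s_p² = [(27−1)·9.25² + (19−1)·7.64²]/(27+19−2) = 74.4381
t = (124 − 119)/√[74.4381·(1/27 + 1/19)] = 1.9353
df = n₁ + n₂ − 2 = 44
Two-sided p-value ≈ 0.059
Since p ≈ 0.059 > α = 0.05, fail to reject H0; the data do not provide sufficient evidence against H0.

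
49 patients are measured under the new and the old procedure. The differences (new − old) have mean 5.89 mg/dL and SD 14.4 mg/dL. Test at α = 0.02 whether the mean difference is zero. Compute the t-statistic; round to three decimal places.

H0: μ_d = 0; H1: μ_d ≠ 0 (paired t-test on the differences, two-sided).
t = d̄/(s_d/√n) = 5.89/(14.4/√49) = 2.863
df = n − 1 = 48
Two-sided p-value ≈ 0.006
Since p ≈ 0.006 < α = 0.02, reject H0; the data support H1.

2.863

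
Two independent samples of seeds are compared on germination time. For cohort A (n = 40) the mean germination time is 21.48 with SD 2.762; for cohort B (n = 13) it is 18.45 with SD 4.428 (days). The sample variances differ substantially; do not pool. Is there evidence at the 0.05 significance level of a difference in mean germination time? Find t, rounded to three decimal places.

2.325

Let group 1 = cohort A, group 2 = cohort B. H0: μ_1 = μ_2; H1: μ_1 ≠ μ_2 (Welch's two-sample t-test, two-sided).
t = (x̄_1 − x̄_2)/√(s_1²/n_1 + s_2²/n_2) = (21.48 − 18.45)/√(2.762²/40 + 4.428²/13) = 2.325
Welch–Satterthwaite df ≈ 15.15
Two-sided p-value ≈ 0.0344
Since p ≈ 0.0344 < α = 0.05, reject H0; the data support H1.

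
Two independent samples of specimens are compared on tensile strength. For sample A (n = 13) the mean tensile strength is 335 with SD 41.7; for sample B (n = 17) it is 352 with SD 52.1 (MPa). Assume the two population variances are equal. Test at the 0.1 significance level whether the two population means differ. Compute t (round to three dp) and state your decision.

Let group 1 = sample A, group 2 = sample B. H0: μ_1 = μ_2; H1: μ_1 ≠ μ_2 (two-sample pooled-variance t-test, two-sided).
s_p² = [(13−1)·41.7² + (17−1)·52.1²]/(13+17−2) = 2296.33
t = (335 − 352)/√[2296.33·(1/13 + 1/17)] = -0.963
df = n₁ + n₂ − 2 = 28
Two-sided p-value ≈ 0.344
Since p ≈ 0.344 > α = 0.1, fail to reject H0; the evidence is not statistically significant.

t = -0.963; fail to reject H0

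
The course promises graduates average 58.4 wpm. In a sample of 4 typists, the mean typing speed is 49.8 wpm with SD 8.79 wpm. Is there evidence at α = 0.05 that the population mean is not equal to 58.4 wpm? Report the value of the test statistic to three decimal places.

-1.957

H0: μ = 58.4; H1: μ ≠ 58.4 (one-sample t-test, two-sided).
t = (x̄ − μ₀)/(s/√n) = (49.8 − 58.4)/(8.79/√4) = -1.957
df = n − 1 = 3
Two-sided p-value ≈ 0.145
Since p ≈ 0.145 > α = 0.05, fail to reject H0; the evidence is not statistically significant.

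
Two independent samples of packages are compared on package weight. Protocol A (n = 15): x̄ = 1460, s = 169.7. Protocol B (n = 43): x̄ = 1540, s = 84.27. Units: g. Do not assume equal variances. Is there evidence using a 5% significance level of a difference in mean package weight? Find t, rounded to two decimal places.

-1.75

Let group 1 = protocol A, group 2 = protocol B. H0: μ_1 = μ_2; H1: μ_1 ≠ μ_2 (Welch's two-sample t-test, two-sided).
t = (x̄_1 − x̄_2)/√(s_1²/n_1 + s_2²/n_2) = (1460 − 1540)/√(169.7²/15 + 84.27²/43) = -1.75
Welch–Satterthwaite df ≈ 16.47
Two-sided p-value ≈ 0.098
Since p ≈ 0.098 > α = 0.05, fail to reject H0; the evidence is not statistically significant.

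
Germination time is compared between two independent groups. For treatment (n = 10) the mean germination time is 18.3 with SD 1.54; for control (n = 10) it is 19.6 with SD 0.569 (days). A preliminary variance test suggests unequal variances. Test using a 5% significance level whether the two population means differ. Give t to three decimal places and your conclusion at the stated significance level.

Let group 1 = treatment, group 2 = control. H0: μ_1 = μ_2; H1: μ_1 ≠ μ_2 (Welch's two-sample t-test, two-sided).
t = (x̄_1 − x̄_2)/√(s_1²/n_1 + s_2²/n_2) = (18.3 − 19.6)/√(1.54²/10 + 0.569²/10) = -2.504
Welch–Satterthwaite df ≈ 11.41
Two-sided p-value ≈ 0.029
Since p ≈ 0.029 < α = 0.05, reject H0; the evidence is statistically significant.

t = -2.504; reject H0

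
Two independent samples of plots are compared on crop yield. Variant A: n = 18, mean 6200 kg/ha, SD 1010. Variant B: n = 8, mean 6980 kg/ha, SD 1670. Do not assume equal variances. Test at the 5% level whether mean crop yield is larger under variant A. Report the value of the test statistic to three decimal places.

Let group 1 = variant A, group 2 = variant B. H0: μ_1 = μ_2; H1: μ_1 > μ_2 (Welch's two-sample t-test, right-tailed).
t = (x̄_1 − x̄_2)/√(s_1²/n_1 + s_2²/n_2) = (6200 − 6980)/√(1010²/18 + 1670²/8) = -1.225
Welch–Satterthwaite df ≈ 9.36
p-value = P(T ≥ -1.225) ≈ 0.8748
Since p ≈ 0.8748 > α = 0.05, fail to reject H0; the data do not provide sufficient evidence against H0.

-1.225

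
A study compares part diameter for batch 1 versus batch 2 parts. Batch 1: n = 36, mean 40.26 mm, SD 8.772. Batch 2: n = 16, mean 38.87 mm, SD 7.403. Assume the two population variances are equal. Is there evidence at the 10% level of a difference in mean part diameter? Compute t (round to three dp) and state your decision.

Let group 1 = batch 1, group 2 = batch 2. H0: μ_1 = μ_2; H1: μ_1 ≠ μ_2 (two-sample pooled-variance t-test, two-sided).
s_p² = [(36−1)·8.772² + (16−1)·7.403²]/(36+16−2) = 70.3049
t = (40.26 − 38.87)/√[70.3049·(1/36 + 1/16)] = 0.552
df = n₁ + n₂ − 2 = 50
Two-sided p-value ≈ 0.5836
Since p ≈ 0.5836 > α = 0.1, fail to reject H0; the data do not provide sufficient evidence against H0.

t = 0.552; fail to reject H0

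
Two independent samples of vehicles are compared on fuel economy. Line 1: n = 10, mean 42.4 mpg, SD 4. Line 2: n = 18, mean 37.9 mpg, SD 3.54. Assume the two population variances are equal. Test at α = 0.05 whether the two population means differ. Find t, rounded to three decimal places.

Let group 1 = line 1, group 2 = line 2. H0: μ_1 = μ_2; H1: μ_1 ≠ μ_2 (two-sample pooled-variance t-test, two-sided).
s_p² = [(10−1)·4² + (18−1)·3.54²]/(10+18−2) = 13.7322
t = (42.4 − 37.9)/√[13.7322·(1/10 + 1/18)] = 3.079
df = n₁ + n₂ − 2 = 26
Two-sided p-value ≈ 0.005
Since p ≈ 0.005 < α = 0.05, reject H0; the data support H1.

3.079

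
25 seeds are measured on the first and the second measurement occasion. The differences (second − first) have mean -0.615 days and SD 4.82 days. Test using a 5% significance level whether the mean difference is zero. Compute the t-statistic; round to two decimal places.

H0: μ_d = 0; H1: μ_d ≠ 0 (paired t-test on the differences, two-sided).
t = d̄/(s_d/√n) = -0.615/(4.82/√25) = -0.64
df = n − 1 = 24
Two-sided p-value ≈ 0.5295
Since p ≈ 0.5295 > α = 0.05, fail to reject H0; the data do not provide sufficient evidence against H0.

-0.64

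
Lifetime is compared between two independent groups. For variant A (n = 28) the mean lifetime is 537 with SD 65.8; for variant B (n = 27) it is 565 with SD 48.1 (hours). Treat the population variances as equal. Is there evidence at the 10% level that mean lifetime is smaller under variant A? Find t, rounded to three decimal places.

-1.796

Let group 1 = variant A, group 2 = variant B. H0: μ_1 = μ_2; H1: μ_1 < μ_2 (two-sample pooled-variance t-test, left-tailed).
s_p² = [(28−1)·65.8² + (27−1)·48.1²]/(28+27−2) = 3340.64
t = (537 − 565)/√[3340.64·(1/28 + 1/27)] = -1.796
df = n₁ + n₂ − 2 = 53
p-value = P(T ≤ -1.796) ≈ 0.0391
Since p ≈ 0.0391 < α = 0.1, reject H0; the evidence is statistically significant.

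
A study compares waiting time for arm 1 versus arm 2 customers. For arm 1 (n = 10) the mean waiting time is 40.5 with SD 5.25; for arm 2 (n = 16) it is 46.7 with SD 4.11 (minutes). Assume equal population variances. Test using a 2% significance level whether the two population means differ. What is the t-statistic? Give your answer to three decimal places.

Let group 1 = arm 1, group 2 = arm 2. H0: μ_1 = μ_2; H1: μ_1 ≠ μ_2 (two-sample pooled-variance t-test, two-sided).
s_p² = [(10−1)·5.25² + (16−1)·4.11²]/(10+16−2) = 20.8935
t = (40.5 − 46.7)/√[20.8935·(1/10 + 1/16)] = -3.365
df = n₁ + n₂ − 2 = 24
Two-sided p-value ≈ 0.003
Since p ≈ 0.003 < α = 0.02, reject H0; the data support H1.

-3.365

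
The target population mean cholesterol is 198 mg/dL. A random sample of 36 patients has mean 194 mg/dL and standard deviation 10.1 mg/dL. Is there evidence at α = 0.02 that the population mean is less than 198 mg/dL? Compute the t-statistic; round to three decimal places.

-2.376

H0: μ = 198; H1: μ < 198 (one-sample t-test, left-tailed).
t = (x̄ − μ₀)/(s/√n) = (194 − 198)/(10.1/√36) = -2.376
df = n − 1 = 35
p-value = P(T ≤ -2.376) ≈ 0.0115
Since p ≈ 0.0115 < α = 0.02, reject H0; the evidence is statistically significant.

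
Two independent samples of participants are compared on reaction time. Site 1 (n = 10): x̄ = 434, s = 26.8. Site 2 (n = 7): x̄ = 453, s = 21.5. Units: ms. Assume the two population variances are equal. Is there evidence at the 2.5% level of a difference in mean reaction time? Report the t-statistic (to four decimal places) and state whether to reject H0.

Let group 1 = site 1, group 2 = site 2. H0: μ_1 = μ_2; H1: μ_1 ≠ μ_2 (two-sample pooled-variance t-test, two-sided).
s_p² = [(10−1)·26.8² + (7−1)·21.5²]/(10+7−2) = 615.844
t = (434 − 453)/√[615.844·(1/10 + 1/7)] = -1.5536
df = n₁ + n₂ − 2 = 15
Two-sided p-value ≈ 0.141
Since p ≈ 0.141 > α = 0.025, fail to reject H0; the evidence is not statistically significant.

t = -1.5536; fail to reject H0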